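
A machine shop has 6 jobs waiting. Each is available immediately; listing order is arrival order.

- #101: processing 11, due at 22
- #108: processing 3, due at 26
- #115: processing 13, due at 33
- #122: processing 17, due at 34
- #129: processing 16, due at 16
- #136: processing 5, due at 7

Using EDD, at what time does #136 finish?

5

EDD (increasing due date): #136 #129 #101 #108 #115 #122.
#136: 0→5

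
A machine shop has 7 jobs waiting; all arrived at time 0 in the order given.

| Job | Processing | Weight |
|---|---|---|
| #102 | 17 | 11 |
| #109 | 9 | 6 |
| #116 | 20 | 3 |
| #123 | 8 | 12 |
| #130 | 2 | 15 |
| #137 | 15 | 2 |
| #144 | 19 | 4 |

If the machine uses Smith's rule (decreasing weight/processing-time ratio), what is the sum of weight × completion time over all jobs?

1285

WSPT (decreasing weight/processing-time ratio): #130 #123 #109 #102 #144 #116 #137.
#130: finishes 2, weight 15, w·C = 30
#123: finishes 10, weight 12, w·C = 120
#109: finishes 19, weight 6, w·C = 114
#102: finishes 36, weight 11, w·C = 396
#144: finishes 55, weight 4, w·C = 220
#116: finishes 75, weight 3, w·C = 225
#137: finishes 90, weight 2, w·C = 180
Sum = 30+120+114+396+220+225+180 = 1285.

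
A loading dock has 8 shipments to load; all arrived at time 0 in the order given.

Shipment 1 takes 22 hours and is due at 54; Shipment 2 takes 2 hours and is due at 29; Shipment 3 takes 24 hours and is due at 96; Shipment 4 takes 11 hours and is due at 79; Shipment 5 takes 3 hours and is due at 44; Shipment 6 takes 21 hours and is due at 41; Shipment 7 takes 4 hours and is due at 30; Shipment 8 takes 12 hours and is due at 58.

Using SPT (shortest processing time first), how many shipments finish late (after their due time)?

SPT (increasing processing time): Shipment 2 Shipment 5 Shipment 7 Shipment 4 Shipment 8 Shipment 6 Shipment 1 Shipment 3.
Shipment 2: 0→2, due 29, tardiness 0
Shipment 5: 2→5, due 44, tardiness 0
Shipment 7: 5→9, due 30, tardiness 0
Shipment 4: 9→20, due 79, tardiness 0
Shipment 8: 20→32, due 58, tardiness 0
Shipment 6: 32→53, due 41, tardiness 12
Shipment 1: 53→75, due 54, tardiness 21
Shipment 3: 75→99, due 96, tardiness 3
Late shipments: 3.

3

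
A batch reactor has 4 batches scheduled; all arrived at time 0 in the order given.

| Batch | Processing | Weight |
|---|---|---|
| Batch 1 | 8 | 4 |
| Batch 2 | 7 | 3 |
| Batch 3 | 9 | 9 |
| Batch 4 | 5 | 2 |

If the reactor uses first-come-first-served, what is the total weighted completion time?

351

FIFO (arrival order): Batch 1 Batch 2 Batch 3 Batch 4.
Batch 1: finishes 8, weight 4, w·C = 32
Batch 2: finishes 15, weight 3, w·C = 45
Batch 3: finishes 24, weight 9, w·C = 216
Batch 4: finishes 29, weight 2, w·C = 58
Sum = 32+45+216+58 = 351.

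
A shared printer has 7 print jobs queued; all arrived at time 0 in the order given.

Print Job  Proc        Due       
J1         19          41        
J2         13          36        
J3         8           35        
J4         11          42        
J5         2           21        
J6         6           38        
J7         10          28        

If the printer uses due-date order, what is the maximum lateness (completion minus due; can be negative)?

EDD (increasing due date): J5 J7 J3 J2 J6 J1 J4.
J5: 0→2, due 21, lateness -19
J7: 2→12, due 28, lateness -16
J3: 12→20, due 35, lateness -15
J2: 20→33, due 36, lateness -3
J6: 33→39, due 38, lateness 1
J1: 39→58, due 41, lateness 17
J4: 58→69, due 42, lateness 27
Maximum = 27.

27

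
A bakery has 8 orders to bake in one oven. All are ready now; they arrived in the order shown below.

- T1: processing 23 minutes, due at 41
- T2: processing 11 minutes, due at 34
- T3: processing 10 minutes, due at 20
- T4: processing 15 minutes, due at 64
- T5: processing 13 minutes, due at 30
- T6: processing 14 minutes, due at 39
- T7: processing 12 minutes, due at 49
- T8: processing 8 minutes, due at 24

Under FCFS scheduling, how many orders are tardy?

FIFO (arrival order): T1 T2 T3 T4 T5 T6 T7 T8.
T1: 0→23, due 41, tardiness 0
T2: 23→34, due 34, tardiness 0
T3: 34→44, due 20, tardiness 24
T4: 44→59, due 64, tardiness 0
T5: 59→72, due 30, tardiness 42
T6: 72→86, due 39, tardiness 47
T7: 86→98, due 49, tardiness 49
T8: 98→106, due 24, tardiness 82
Late orders: 5.

5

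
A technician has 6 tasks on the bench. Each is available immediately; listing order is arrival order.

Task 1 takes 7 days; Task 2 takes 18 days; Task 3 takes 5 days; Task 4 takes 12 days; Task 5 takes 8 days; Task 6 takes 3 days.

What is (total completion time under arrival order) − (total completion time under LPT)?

FIFO (arrival order): Task 1 Task 2 Task 3 Task 4 Task 5 Task 6.
Task 1: 0→7
Task 2: 7→25
Task 3: 25→30
Task 4: 30→42
Task 5: 42→50
Task 6: 50→53
Sum = 7+25+30+42+50+53 = 207.
LPT (decreasing processing time): Task 2 Task 4 Task 5 Task 1 Task 3 Task 6.
Task 2: 0→18
Task 4: 18→30
Task 5: 30→38
Task 1: 38→45
Task 3: 45→50
Task 6: 50→53
Sum = 18+30+38+45+50+53 = 234.
Difference = 207 − 234 = -27.

-27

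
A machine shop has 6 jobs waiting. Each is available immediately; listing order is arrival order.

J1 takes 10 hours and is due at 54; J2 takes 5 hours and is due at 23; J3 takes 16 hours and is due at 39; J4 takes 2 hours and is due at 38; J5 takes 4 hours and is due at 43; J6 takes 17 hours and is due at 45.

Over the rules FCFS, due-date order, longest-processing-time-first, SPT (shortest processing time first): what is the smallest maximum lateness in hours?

FIFO (arrival order): J1 J2 J3 J4 J5 J6.
J1: 0→10, due 54, lateness -44
J2: 10→15, due 23, lateness -8
J3: 15→31, due 39, lateness -8
J4: 31→33, due 38, lateness -5
J5: 33→37, due 43, lateness -6
J6: 37→54, due 45, lateness 9
Maximum = 9.
EDD (increasing due date): J2 J4 J3 J5 J6 J1.
J2: 0→5, due 23, lateness -18
J4: 5→7, due 38, lateness -31
J3: 7→23, due 39, lateness -16
J5: 23→27, due 43, lateness -16
J6: 27→44, due 45, lateness -1
J1: 44→54, due 54, lateness 0
Maximum = 0.
LPT (decreasing processing time): J6 J3 J1 J2 J5 J4.
J6: 0→17, due 45, lateness -28
J3: 17→33, due 39, lateness -6
J1: 33→43, due 54, lateness -11
J2: 43→48, due 23, lateness 25
J5: 48→52, due 43, lateness 9
J4: 52→54, due 38, lateness 16
Maximum = 25.
SPT (increasing processing time): J4 J5 J2 J1 J3 J6.
J4: 0→2, due 38, lateness -36
J5: 2→6, due 43, lateness -37
J2: 6→11, due 23, lateness -12
J1: 11→21, due 54, lateness -33
J3: 21→37, due 39, lateness -2
J6: 37→54, due 45, lateness 9
Maximum = 9.
FIFO 9, EDD 0, LPT 25, SPT 9 → minimum 0.

0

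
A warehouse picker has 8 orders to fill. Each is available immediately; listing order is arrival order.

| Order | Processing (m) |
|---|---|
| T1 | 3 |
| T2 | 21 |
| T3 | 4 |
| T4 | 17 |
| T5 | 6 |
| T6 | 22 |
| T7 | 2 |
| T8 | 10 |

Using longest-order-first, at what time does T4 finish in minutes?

60

LPT (decreasing processing time): T6 T2 T4 T8 T5 T3 T1 T7.
T6: 0→22
T2: 22→43
T4: 43→60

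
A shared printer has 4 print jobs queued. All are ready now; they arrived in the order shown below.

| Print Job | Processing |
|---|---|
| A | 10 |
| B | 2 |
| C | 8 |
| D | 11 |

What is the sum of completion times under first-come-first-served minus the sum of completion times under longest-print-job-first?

-19

FIFO (arrival order): A B C D.
A: 0→10
B: 10→12
C: 12→20
D: 20→31
Sum = 10+12+20+31 = 73.
LPT (decreasing processing time): D A C B.
D: 0→11
A: 11→21
C: 21→29
B: 29→31
Sum = 11+21+29+31 = 92.
Difference = 73 − 92 = -19.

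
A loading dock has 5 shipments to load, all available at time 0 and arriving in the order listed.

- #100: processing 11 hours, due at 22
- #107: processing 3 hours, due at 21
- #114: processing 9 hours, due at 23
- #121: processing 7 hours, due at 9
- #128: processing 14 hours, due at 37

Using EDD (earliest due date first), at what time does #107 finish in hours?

10

EDD (increasing due date): #121 #107 #100 #114 #128.
#121: 0→7
#107: 7→10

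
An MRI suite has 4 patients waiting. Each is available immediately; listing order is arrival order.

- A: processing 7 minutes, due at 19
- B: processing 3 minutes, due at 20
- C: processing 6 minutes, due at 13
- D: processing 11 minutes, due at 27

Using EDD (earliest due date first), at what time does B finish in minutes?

16

EDD (increasing due date): C A B D.
C: 0→6
A: 6→13
B: 13→16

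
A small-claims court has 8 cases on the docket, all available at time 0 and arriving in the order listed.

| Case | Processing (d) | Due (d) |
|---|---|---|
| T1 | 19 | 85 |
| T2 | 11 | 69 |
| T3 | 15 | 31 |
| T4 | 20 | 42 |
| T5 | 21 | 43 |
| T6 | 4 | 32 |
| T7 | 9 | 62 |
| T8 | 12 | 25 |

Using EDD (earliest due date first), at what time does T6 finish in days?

31

EDD (increasing due date): T8 T3 T6 T4 T5 T7 T2 T1.
T8: 0→12
T3: 12→27
T6: 27→31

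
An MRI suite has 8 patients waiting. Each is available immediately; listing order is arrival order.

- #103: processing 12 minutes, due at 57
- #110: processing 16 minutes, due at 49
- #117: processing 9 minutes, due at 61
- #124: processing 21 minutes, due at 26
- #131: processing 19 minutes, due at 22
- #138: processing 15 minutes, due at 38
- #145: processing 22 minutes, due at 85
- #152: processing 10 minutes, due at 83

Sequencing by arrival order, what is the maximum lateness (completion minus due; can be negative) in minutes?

55

FIFO (arrival order): #103 #110 #117 #124 #131 #138 #145 #152.
#103: 0→12, due 57, lateness -45
#110: 12→28, due 49, lateness -21
#117: 28→37, due 61, lateness -24
#124: 37→58, due 26, lateness 32
#131: 58→77, due 22, lateness 55
#138: 77→92, due 38, lateness 54
#145: 92→114, due 85, lateness 29
#152: 114→124, due 83, lateness 41
Maximum = 55.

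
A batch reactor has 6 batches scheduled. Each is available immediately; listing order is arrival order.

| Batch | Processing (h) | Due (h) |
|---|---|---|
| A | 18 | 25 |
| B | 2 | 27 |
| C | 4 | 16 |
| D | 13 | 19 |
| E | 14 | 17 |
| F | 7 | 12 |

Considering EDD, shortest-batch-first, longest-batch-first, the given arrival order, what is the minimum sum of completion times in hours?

EDD (increasing due date): F C E D A B.
F: 0→7
C: 7→11
E: 11→25
D: 25→38
A: 38→56
B: 56→58
Sum = 7+11+25+38+56+58 = 195.
SPT (increasing processing time): B C F D E A.
B: 0→2
C: 2→6
F: 6→13
D: 13→26
E: 26→40
A: 40→58
Sum = 2+6+13+26+40+58 = 145.
LPT (decreasing processing time): A E D F C B.
A: 0→18
E: 18→32
D: 32→45
F: 45→52
C: 52→56
B: 56→58
Sum = 18+32+45+52+56+58 = 261.
FIFO (arrival order): A B C D E F.
A: 0→18
B: 18→20
C: 20→24
D: 24→37
E: 37→51
F: 51→58
Sum = 18+20+24+37+51+58 = 208.
EDD 195, SPT 145, LPT 261, FIFO 208 → minimum 145.

145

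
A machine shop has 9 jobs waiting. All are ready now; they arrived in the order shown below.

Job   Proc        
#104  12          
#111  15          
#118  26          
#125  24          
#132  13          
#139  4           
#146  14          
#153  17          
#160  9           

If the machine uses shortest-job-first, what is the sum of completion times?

SPT (increasing processing time): #139 #160 #104 #132 #146 #111 #153 #125 #118.
#139: 0→4
#160: 4→13
#104: 13→25
#132: 25→38
#146: 38→52
#111: 52→67
#153: 67→84
#125: 84→108
#118: 108→134
Sum = 4+13+25+38+52+67+84+108+134 = 525.

525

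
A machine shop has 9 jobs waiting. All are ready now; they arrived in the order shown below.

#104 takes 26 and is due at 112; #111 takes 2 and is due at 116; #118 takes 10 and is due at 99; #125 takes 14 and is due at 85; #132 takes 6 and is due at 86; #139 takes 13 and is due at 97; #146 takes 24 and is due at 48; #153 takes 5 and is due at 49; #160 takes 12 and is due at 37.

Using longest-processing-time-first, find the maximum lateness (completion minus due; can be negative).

LPT (decreasing processing time): #104 #146 #125 #139 #160 #118 #132 #153 #111.
#104: 0→26, due 112, lateness -86
#146: 26→50, due 48, lateness 2
#125: 50→64, due 85, lateness -21
#139: 64→77, due 97, lateness -20
#160: 77→89, due 37, lateness 52
#118: 89→99, due 99, lateness 0
#132: 99→105, due 86, lateness 19
#153: 105→110, due 49, lateness 61
#111: 110→112, due 116, lateness -4
Maximum = 61.

61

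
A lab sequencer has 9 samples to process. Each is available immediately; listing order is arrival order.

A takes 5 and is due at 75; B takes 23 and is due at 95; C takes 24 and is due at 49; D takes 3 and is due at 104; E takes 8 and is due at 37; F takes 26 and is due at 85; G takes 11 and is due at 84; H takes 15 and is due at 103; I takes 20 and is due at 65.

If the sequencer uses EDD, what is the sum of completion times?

695

EDD (increasing due date): E C I A G F B H D.
E: 0→8
C: 8→32
I: 32→52
A: 52→57
G: 57→68
F: 68→94
B: 94→117
H: 117→132
D: 132→135
Sum = 8+32+52+57+68+94+117+132+135 = 695.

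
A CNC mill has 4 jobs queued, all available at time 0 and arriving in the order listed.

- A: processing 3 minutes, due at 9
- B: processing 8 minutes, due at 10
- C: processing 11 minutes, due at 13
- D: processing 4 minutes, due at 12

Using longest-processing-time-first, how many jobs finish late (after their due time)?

LPT (decreasing processing time): C B D A.
C: 0→11, due 13, tardiness 0
B: 11→19, due 10, tardiness 9
D: 19→23, due 12, tardiness 11
A: 23→26, due 9, tardiness 17
Late jobs: 3.

3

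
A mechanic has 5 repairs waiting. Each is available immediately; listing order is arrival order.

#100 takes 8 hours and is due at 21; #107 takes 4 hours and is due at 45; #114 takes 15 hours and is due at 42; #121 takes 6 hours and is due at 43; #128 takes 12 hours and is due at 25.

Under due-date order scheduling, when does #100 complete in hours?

EDD (increasing due date): #100 #128 #114 #121 #107.
#100: 0→8

8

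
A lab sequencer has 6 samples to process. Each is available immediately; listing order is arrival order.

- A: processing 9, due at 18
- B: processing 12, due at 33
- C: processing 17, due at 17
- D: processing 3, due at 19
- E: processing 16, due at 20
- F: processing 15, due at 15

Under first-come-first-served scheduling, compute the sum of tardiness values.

FIFO (arrival order): A B C D E F.
A: 0→9, due 18, tardiness 0
B: 9→21, due 33, tardiness 0
C: 21→38, due 17, tardiness 21
D: 38→41, due 19, tardiness 22
E: 41→57, due 20, tardiness 37
F: 57→72, due 15, tardiness 57
Sum = 0+0+21+22+37+57 = 137.

137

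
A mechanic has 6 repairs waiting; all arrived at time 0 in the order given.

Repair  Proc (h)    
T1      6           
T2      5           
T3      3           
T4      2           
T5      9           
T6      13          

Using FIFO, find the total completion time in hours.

110

FIFO (arrival order): T1 T2 T3 T4 T5 T6.
T1: 0→6
T2: 6→11
T3: 11→14
T4: 14→16
T5: 16→25
T6: 25→38
Sum = 6+11+14+16+25+38 = 110.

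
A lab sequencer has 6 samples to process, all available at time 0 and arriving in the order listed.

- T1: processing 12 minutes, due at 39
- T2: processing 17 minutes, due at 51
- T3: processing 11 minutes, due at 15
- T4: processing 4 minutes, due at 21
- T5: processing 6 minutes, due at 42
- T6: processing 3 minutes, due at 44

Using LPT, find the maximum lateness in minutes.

LPT (decreasing processing time): T2 T1 T3 T5 T4 T6.
T2: 0→17, due 51, lateness -34
T1: 17→29, due 39, lateness -10
T3: 29→40, due 15, lateness 25
T5: 40→46, due 42, lateness 4
T4: 46→50, due 21, lateness 29
T6: 50→53, due 44, lateness 9
Maximum = 29.

29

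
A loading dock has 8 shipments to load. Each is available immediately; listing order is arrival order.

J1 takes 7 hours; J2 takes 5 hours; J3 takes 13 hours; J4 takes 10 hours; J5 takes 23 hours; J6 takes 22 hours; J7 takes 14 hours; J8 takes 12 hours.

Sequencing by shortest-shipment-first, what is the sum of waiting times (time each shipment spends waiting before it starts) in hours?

264

SPT (increasing processing time): J2 J1 J4 J8 J3 J7 J6 J5.
J2: waits 0, runs 0→5
J1: waits 5, runs 5→12
J4: waits 12, runs 12→22
J8: waits 22, runs 22→34
J3: waits 34, runs 34→47
J7: waits 47, runs 47→61
J6: waits 61, runs 61→83
J5: waits 83, runs 83→106
Sum = 0+5+12+22+34+47+61+83 = 264.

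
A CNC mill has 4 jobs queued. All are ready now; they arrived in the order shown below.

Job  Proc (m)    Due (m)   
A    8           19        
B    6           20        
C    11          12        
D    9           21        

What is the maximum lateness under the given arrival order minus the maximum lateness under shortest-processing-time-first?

-9

FIFO (arrival order): A B C D.
A: 0→8, due 19, lateness -11
B: 8→14, due 20, lateness -6
C: 14→25, due 12, lateness 13
D: 25→34, due 21, lateness 13
Maximum = 13.
SPT (increasing processing time): B A D C.
B: 0→6, due 20, lateness -14
A: 6→14, due 19, lateness -5
D: 14→23, due 21, lateness 2
C: 23→34, due 12, lateness 22
Maximum = 22.
Difference = 13 − 22 = -9.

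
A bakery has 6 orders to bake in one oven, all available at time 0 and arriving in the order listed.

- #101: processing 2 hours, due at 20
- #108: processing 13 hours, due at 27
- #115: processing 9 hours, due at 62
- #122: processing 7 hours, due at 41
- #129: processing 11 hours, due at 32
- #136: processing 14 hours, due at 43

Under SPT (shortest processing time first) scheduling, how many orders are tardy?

2

SPT (increasing processing time): #101 #122 #115 #129 #108 #136.
#101: 0→2, due 20, tardiness 0
#122: 2→9, due 41, tardiness 0
#115: 9→18, due 62, tardiness 0
#129: 18→29, due 32, tardiness 0
#108: 29→42, due 27, tardiness 15
#136: 42→56, due 43, tardiness 13
Late orders: 2.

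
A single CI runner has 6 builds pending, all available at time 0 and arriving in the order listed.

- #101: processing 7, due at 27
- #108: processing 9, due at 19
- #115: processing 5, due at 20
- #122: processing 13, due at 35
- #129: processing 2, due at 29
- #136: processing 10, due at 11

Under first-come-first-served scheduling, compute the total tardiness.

FIFO (arrival order): #101 #108 #115 #122 #129 #136.
#101: 0→7, due 27, tardiness 0
#108: 7→16, due 19, tardiness 0
#115: 16→21, due 20, tardiness 1
#122: 21→34, due 35, tardiness 0
#129: 34→36, due 29, tardiness 7
#136: 36→46, due 11, tardiness 35
Sum = 0+0+1+0+7+35 = 43.

43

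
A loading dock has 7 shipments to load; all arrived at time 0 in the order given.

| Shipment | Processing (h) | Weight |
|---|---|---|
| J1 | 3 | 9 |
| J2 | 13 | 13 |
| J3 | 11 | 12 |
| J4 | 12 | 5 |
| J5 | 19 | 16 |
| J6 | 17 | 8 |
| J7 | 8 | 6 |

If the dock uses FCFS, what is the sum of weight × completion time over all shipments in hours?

2780

FIFO (arrival order): J1 J2 J3 J4 J5 J6 J7.
J1: finishes 3, weight 9, w·C = 27
J2: finishes 16, weight 13, w·C = 208
J3: finishes 27, weight 12, w·C = 324
J4: finishes 39, weight 5, w·C = 195
J5: finishes 58, weight 16, w·C = 928
J6: finishes 75, weight 8, w·C = 600
J7: finishes 83, weight 6, w·C = 498
Sum = 27+208+324+195+928+600+498 = 2780.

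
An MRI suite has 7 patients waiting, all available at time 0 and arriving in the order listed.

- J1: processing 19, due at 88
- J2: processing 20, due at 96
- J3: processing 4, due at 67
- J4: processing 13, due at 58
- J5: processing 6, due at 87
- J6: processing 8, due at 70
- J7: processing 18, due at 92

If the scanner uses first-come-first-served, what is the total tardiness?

FIFO (arrival order): J1 J2 J3 J4 J5 J6 J7.
J1: 0→19, due 88, tardiness 0
J2: 19→39, due 96, tardiness 0
J3: 39→43, due 67, tardiness 0
J4: 43→56, due 58, tardiness 0
J5: 56→62, due 87, tardiness 0
J6: 62→70, due 70, tardiness 0
J7: 70→88, due 92, tardiness 0
Sum = 0+0+0+0+0+0+0 = 0.

0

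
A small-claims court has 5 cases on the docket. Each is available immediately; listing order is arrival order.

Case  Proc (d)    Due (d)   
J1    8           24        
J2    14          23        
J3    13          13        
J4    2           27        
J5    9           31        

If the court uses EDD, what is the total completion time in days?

158

EDD (increasing due date): J3 J2 J1 J4 J5.
J3: 0→13
J2: 13→27
J1: 27→35
J4: 35→37
J5: 37→46
Sum = 13+27+35+37+46 = 158.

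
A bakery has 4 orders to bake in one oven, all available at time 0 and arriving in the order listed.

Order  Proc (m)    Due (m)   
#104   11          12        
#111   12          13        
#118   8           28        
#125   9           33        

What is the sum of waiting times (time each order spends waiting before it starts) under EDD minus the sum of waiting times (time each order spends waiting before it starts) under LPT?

EDD (increasing due date): #104 #111 #118 #125.
#104: waits 0, runs 0→11
#111: waits 11, runs 11→23
#118: waits 23, runs 23→31
#125: waits 31, runs 31→40
Sum = 0+11+23+31 = 65.
LPT (decreasing processing time): #111 #104 #125 #118.
#111: waits 0, runs 0→12
#104: waits 12, runs 12→23
#125: waits 23, runs 23→32
#118: waits 32, runs 32→40
Sum = 0+12+23+32 = 67.
Difference = 65 − 67 = -2.

-2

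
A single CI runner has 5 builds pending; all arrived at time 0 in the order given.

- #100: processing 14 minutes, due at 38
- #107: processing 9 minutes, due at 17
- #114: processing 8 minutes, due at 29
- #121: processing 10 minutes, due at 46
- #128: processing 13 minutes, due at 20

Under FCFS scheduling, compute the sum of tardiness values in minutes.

42

FIFO (arrival order): #100 #107 #114 #121 #128.
#100: 0→14, due 38, tardiness 0
#107: 14→23, due 17, tardiness 6
#114: 23→31, due 29, tardiness 2
#121: 31→41, due 46, tardiness 0
#128: 41→54, due 20, tardiness 34
Sum = 0+6+2+0+34 = 42.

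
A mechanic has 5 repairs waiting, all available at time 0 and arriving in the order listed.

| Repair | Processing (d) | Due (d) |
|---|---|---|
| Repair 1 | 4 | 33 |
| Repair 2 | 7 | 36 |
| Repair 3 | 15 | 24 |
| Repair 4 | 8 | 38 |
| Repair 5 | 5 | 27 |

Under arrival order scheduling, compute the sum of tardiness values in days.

FIFO (arrival order): Repair 1 Repair 2 Repair 3 Repair 4 Repair 5.
Repair 1: 0→4, due 33, tardiness 0
Repair 2: 4→11, due 36, tardiness 0
Repair 3: 11→26, due 24, tardiness 2
Repair 4: 26→34, due 38, tardiness 0
Repair 5: 34→39, due 27, tardiness 12
Sum = 0+0+2+0+12 = 14.

14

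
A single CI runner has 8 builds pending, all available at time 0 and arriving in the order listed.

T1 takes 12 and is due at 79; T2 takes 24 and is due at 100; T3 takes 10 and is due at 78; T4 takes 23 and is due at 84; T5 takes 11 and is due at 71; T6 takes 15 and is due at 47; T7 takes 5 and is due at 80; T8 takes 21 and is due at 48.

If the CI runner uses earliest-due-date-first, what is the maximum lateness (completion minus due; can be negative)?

21

EDD (increasing due date): T6 T8 T5 T3 T1 T7 T4 T2.
T6: 0→15, due 47, lateness -32
T8: 15→36, due 48, lateness -12
T5: 36→47, due 71, lateness -24
T3: 47→57, due 78, lateness -21
T1: 57→69, due 79, lateness -10
T7: 69→74, due 80, lateness -6
T4: 74→97, due 84, lateness 13
T2: 97→121, due 100, lateness 21
Maximum = 21.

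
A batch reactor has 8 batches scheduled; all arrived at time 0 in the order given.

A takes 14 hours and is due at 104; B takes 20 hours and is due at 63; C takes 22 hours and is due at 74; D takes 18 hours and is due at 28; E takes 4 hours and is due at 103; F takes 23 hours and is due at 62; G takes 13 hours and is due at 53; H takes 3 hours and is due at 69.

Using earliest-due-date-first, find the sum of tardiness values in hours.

57

EDD (increasing due date): D G F B H C E A.
D: 0→18, due 28, tardiness 0
G: 18→31, due 53, tardiness 0
F: 31→54, due 62, tardiness 0
B: 54→74, due 63, tardiness 11
H: 74→77, due 69, tardiness 8
C: 77→99, due 74, tardiness 25
E: 99→103, due 103, tardiness 0
A: 103→117, due 104, tardiness 13
Sum = 0+0+0+11+8+25+0+13 = 57.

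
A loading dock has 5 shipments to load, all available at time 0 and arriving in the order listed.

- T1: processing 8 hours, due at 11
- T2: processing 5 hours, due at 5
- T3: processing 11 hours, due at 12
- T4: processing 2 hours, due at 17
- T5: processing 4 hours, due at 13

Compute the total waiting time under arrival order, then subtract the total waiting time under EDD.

FIFO (arrival order): T1 T2 T3 T4 T5.
T1: waits 0, runs 0→8
T2: waits 8, runs 8→13
T3: waits 13, runs 13→24
T4: waits 24, runs 24→26
T5: waits 26, runs 26→30
Sum = 0+8+13+24+26 = 71.
EDD (increasing due date): T2 T1 T3 T5 T4.
T2: waits 0, runs 0→5
T1: waits 5, runs 5→13
T3: waits 13, runs 13→24
T5: waits 24, runs 24→28
T4: waits 28, runs 28→30
Sum = 0+5+13+24+28 = 70.
Difference = 71 − 70 = 1.

1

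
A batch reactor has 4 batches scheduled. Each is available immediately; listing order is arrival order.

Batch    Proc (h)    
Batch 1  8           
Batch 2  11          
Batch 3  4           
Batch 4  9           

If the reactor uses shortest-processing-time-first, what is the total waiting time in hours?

SPT (increasing processing time): Batch 3 Batch 1 Batch 4 Batch 2.
Batch 3: waits 0, runs 0→4
Batch 1: waits 4, runs 4→12
Batch 4: waits 12, runs 12→21
Batch 2: waits 21, runs 21→32
Sum = 0+4+12+21 = 37.

37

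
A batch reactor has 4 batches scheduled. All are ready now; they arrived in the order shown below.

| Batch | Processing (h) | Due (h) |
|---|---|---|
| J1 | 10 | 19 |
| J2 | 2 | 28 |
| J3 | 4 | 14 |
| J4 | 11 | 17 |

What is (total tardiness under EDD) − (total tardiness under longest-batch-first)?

-7

EDD (increasing due date): J3 J4 J1 J2.
J3: 0→4, due 14, tardiness 0
J4: 4→15, due 17, tardiness 0
J1: 15→25, due 19, tardiness 6
J2: 25→27, due 28, tardiness 0
Sum = 0+0+6+0 = 6.
LPT (decreasing processing time): J4 J1 J3 J2.
J4: 0→11, due 17, tardiness 0
J1: 11→21, due 19, tardiness 2
J3: 21→25, due 14, tardiness 11
J2: 25→27, due 28, tardiness 0
Sum = 0+2+11+0 = 13.
Difference = 6 − 13 = -7.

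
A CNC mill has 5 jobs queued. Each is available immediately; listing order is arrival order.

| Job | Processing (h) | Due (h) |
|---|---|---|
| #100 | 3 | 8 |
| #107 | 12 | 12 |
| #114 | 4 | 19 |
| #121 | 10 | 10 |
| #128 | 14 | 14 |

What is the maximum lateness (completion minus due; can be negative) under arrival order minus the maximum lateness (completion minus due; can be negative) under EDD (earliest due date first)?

4

FIFO (arrival order): #100 #107 #114 #121 #128.
#100: 0→3, due 8, lateness -5
#107: 3→15, due 12, lateness 3
#114: 15→19, due 19, lateness 0
#121: 19→29, due 10, lateness 19
#128: 29→43, due 14, lateness 29
Maximum = 29.
EDD (increasing due date): #100 #121 #107 #128 #114.
#100: 0→3, due 8, lateness -5
#121: 3→13, due 10, lateness 3
#107: 13→25, due 12, lateness 13
#128: 25→39, due 14, lateness 25
#114: 39→43, due 19, lateness 24
Maximum = 25.
Difference = 29 − 25 = 4.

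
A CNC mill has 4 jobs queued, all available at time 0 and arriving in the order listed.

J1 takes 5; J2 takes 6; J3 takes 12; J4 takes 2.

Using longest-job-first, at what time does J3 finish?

12

LPT (decreasing processing time): J3 J2 J1 J4.
J3: 0→12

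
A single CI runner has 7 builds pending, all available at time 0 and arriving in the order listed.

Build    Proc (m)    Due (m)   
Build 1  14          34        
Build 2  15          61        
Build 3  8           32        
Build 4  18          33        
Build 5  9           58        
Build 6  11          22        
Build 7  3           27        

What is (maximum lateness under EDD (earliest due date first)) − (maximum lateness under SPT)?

EDD (increasing due date): Build 6 Build 7 Build 3 Build 4 Build 1 Build 5 Build 2.
Build 6: 0→11, due 22, lateness -11
Build 7: 11→14, due 27, lateness -13
Build 3: 14→22, due 32, lateness -10
Build 4: 22→40, due 33, lateness 7
Build 1: 40→54, due 34, lateness 20
Build 5: 54→63, due 58, lateness 5
Build 2: 63→78, due 61, lateness 17
Maximum = 20.
SPT (increasing processing time): Build 7 Build 3 Build 5 Build 6 Build 1 Build 2 Build 4.
Build 7: 0→3, due 27, lateness -24
Build 3: 3→11, due 32, lateness -21
Build 5: 11→20, due 58, lateness -38
Build 6: 20→31, due 22, lateness 9
Build 1: 31→45, due 34, lateness 11
Build 2: 45→60, due 61, lateness -1
Build 4: 60→78, due 33, lateness 45
Maximum = 45.
Difference = 20 − 45 = -25.

-25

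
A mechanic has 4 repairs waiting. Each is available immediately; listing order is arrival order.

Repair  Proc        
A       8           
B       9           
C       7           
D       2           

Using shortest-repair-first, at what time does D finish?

2

SPT (increasing processing time): D C A B.
D: 0→2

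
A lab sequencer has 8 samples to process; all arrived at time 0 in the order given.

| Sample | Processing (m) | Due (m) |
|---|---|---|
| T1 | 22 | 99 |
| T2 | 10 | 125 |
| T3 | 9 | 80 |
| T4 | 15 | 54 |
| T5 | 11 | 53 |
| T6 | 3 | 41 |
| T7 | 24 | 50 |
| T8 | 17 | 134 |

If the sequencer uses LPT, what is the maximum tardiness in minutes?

LPT (decreasing processing time): T7 T1 T8 T4 T5 T2 T3 T6.
T7: 0→24, due 50, tardiness 0
T1: 24→46, due 99, tardiness 0
T8: 46→63, due 134, tardiness 0
T4: 63→78, due 54, tardiness 24
T5: 78→89, due 53, tardiness 36
T2: 89→99, due 125, tardiness 0
T3: 99→108, due 80, tardiness 28
T6: 108→111, due 41, tardiness 70
Maximum = 70.

70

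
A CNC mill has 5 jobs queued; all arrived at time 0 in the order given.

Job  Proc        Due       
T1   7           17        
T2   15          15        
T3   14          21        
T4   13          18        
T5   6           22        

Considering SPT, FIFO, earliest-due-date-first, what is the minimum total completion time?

SPT (increasing processing time): T5 T1 T4 T3 T2.
T5: 0→6
T1: 6→13
T4: 13→26
T3: 26→40
T2: 40→55
Sum = 6+13+26+40+55 = 140.
FIFO (arrival order): T1 T2 T3 T4 T5.
T1: 0→7
T2: 7→22
T3: 22→36
T4: 36→49
T5: 49→55
Sum = 7+22+36+49+55 = 169.
EDD (increasing due date): T2 T1 T4 T3 T5.
T2: 0→15
T1: 15→22
T4: 22→35
T3: 35→49
T5: 49→55
Sum = 15+22+35+49+55 = 176.
SPT 140, FIFO 169, EDD 176 → minimum 140.

140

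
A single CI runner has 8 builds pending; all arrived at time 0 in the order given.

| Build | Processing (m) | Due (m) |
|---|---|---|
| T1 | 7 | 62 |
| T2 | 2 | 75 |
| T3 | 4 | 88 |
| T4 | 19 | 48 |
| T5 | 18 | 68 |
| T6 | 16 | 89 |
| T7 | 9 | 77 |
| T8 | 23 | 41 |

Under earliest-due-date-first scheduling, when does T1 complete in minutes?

EDD (increasing due date): T8 T4 T1 T5 T2 T7 T3 T6.
T8: 0→23
T4: 23→42
T1: 42→49

49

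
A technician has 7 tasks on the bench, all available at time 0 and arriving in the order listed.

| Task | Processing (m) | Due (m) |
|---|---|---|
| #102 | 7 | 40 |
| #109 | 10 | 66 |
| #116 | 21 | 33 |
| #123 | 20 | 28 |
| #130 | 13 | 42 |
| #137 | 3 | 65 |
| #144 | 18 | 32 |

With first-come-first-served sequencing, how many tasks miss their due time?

FIFO (arrival order): #102 #109 #116 #123 #130 #137 #144.
#102: 0→7, due 40, tardiness 0
#109: 7→17, due 66, tardiness 0
#116: 17→38, due 33, tardiness 5
#123: 38→58, due 28, tardiness 30
#130: 58→71, due 42, tardiness 29
#137: 71→74, due 65, tardiness 9
#144: 74→92, due 32, tardiness 60
Late tasks: 5.

5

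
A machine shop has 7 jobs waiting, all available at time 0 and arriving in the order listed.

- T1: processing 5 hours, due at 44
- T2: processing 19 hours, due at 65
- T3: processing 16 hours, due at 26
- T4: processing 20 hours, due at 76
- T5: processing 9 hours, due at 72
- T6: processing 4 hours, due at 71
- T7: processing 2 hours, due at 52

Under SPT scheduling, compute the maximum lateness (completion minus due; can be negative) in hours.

SPT (increasing processing time): T7 T6 T1 T5 T3 T2 T4.
T7: 0→2, due 52, lateness -50
T6: 2→6, due 71, lateness -65
T1: 6→11, due 44, lateness -33
T5: 11→20, due 72, lateness -52
T3: 20→36, due 26, lateness 10
T2: 36→55, due 65, lateness -10
T4: 55→75, due 76, lateness -1
Maximum = 10.

10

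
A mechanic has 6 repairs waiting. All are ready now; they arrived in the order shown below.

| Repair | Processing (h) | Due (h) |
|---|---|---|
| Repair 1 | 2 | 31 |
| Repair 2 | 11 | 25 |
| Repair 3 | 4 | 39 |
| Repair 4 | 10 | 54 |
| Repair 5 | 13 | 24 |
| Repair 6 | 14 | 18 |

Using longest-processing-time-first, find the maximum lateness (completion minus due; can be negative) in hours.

23

LPT (decreasing processing time): Repair 6 Repair 5 Repair 2 Repair 4 Repair 3 Repair 1.
Repair 6: 0→14, due 18, lateness -4
Repair 5: 14→27, due 24, lateness 3
Repair 2: 27→38, due 25, lateness 13
Repair 4: 38→48, due 54, lateness -6
Repair 3: 48→52, due 39, lateness 13
Repair 1: 52→54, due 31, lateness 23
Maximum = 23.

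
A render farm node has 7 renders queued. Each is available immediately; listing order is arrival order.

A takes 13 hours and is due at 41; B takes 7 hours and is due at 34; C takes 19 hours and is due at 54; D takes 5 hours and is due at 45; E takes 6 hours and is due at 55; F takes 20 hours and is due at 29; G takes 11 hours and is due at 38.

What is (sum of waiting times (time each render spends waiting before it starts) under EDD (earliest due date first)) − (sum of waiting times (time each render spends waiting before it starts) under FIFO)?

EDD (increasing due date): F B G A D C E.
F: waits 0, runs 0→20
B: waits 20, runs 20→27
G: waits 27, runs 27→38
A: waits 38, runs 38→51
D: waits 51, runs 51→56
C: waits 56, runs 56→75
E: waits 75, runs 75→81
Sum = 0+20+27+38+51+56+75 = 267.
FIFO (arrival order): A B C D E F G.
A: waits 0, runs 0→13
B: waits 13, runs 13→20
C: waits 20, runs 20→39
D: waits 39, runs 39→44
E: waits 44, runs 44→50
F: waits 50, runs 50→70
G: waits 70, runs 70→81
Sum = 0+13+20+39+44+50+70 = 236.
Difference = 267 − 236 = 31.

31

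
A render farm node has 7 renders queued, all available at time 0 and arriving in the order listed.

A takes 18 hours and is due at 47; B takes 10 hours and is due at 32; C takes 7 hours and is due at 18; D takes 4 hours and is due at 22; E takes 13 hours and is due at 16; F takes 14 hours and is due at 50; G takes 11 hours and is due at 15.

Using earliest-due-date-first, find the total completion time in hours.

286

EDD (increasing due date): G E C D B A F.
G: 0→11
E: 11→24
C: 24→31
D: 31→35
B: 35→45
A: 45→63
F: 63→77
Sum = 11+24+31+35+45+63+77 = 286.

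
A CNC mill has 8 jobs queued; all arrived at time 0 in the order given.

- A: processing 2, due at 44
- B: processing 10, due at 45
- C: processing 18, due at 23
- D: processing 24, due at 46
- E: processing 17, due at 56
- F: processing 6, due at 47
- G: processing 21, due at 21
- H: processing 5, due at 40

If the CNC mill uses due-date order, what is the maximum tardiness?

EDD (increasing due date): G C H A B D F E.
G: 0→21, due 21, tardiness 0
C: 21→39, due 23, tardiness 16
H: 39→44, due 40, tardiness 4
A: 44→46, due 44, tardiness 2
B: 46→56, due 45, tardiness 11
D: 56→80, due 46, tardiness 34
F: 80→86, due 47, tardiness 39
E: 86→103, due 56, tardiness 47
Maximum = 47.

47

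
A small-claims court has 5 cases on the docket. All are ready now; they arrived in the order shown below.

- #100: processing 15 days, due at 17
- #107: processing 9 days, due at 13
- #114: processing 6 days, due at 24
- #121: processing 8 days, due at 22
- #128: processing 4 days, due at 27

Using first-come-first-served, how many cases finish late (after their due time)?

FIFO (arrival order): #100 #107 #114 #121 #128.
#100: 0→15, due 17, tardiness 0
#107: 15→24, due 13, tardiness 11
#114: 24→30, due 24, tardiness 6
#121: 30→38, due 22, tardiness 16
#128: 38→42, due 27, tardiness 15
Late cases: 4.

4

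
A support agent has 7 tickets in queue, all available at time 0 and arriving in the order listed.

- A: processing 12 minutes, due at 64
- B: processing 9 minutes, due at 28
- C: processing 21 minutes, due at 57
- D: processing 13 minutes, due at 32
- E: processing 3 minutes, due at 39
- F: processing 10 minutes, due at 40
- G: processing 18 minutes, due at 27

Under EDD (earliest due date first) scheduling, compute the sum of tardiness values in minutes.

EDD (increasing due date): G B D E F C A.
G: 0→18, due 27, tardiness 0
B: 18→27, due 28, tardiness 0
D: 27→40, due 32, tardiness 8
E: 40→43, due 39, tardiness 4
F: 43→53, due 40, tardiness 13
C: 53→74, due 57, tardiness 17
A: 74→86, due 64, tardiness 22
Sum = 0+0+8+4+13+17+22 = 64.

64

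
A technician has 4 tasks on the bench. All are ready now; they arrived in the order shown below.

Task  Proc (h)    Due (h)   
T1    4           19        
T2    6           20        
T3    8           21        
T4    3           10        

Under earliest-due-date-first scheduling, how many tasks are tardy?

EDD (increasing due date): T4 T1 T2 T3.
T4: 0→3, due 10, tardiness 0
T1: 3→7, due 19, tardiness 0
T2: 7→13, due 20, tardiness 0
T3: 13→21, due 21, tardiness 0
Late tasks: 0.

0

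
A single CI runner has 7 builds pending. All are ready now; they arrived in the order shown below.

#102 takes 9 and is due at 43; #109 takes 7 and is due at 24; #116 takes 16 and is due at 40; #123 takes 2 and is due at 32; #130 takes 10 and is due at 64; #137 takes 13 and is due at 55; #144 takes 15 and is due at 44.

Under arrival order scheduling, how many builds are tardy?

FIFO (arrival order): #102 #109 #116 #123 #130 #137 #144.
#102: 0→9, due 43, tardiness 0
#109: 9→16, due 24, tardiness 0
#116: 16→32, due 40, tardiness 0
#123: 32→34, due 32, tardiness 2
#130: 34→44, due 64, tardiness 0
#137: 44→57, due 55, tardiness 2
#144: 57→72, due 44, tardiness 28
Late builds: 3.

3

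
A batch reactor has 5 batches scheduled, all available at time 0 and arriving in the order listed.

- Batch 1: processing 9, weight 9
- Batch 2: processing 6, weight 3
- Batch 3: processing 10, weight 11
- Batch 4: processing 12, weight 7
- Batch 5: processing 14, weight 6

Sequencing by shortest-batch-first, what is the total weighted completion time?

993

SPT (increasing processing time): Batch 2 Batch 1 Batch 3 Batch 4 Batch 5.
Batch 2: finishes 6, weight 3, w·C = 18
Batch 1: finishes 15, weight 9, w·C = 135
Batch 3: finishes 25, weight 11, w·C = 275
Batch 4: finishes 37, weight 7, w·C = 259
Batch 5: finishes 51, weight 6, w·C = 306
Sum = 18+135+275+259+306 = 993.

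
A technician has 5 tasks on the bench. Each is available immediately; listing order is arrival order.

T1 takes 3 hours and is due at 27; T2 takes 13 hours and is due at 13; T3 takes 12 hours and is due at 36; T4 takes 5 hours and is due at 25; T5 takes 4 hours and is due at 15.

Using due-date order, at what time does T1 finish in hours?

25

EDD (increasing due date): T2 T5 T4 T1 T3.
T2: 0→13
T5: 13→17
T4: 17→22
T1: 22→25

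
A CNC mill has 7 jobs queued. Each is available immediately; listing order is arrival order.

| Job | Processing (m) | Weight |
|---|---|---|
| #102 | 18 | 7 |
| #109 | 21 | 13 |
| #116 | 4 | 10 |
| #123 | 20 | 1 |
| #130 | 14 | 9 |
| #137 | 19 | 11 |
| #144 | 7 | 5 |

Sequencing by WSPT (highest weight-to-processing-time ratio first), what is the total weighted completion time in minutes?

WSPT (decreasing weight/processing-time ratio): #116 #144 #130 #109 #137 #102 #123.
#116: finishes 4, weight 10, w·C = 40
#144: finishes 11, weight 5, w·C = 55
#130: finishes 25, weight 9, w·C = 225
#109: finishes 46, weight 13, w·C = 598
#137: finishes 65, weight 11, w·C = 715
#102: finishes 83, weight 7, w·C = 581
#123: finishes 103, weight 1, w·C = 103
Sum = 40+55+225+598+715+581+103 = 2317.

2317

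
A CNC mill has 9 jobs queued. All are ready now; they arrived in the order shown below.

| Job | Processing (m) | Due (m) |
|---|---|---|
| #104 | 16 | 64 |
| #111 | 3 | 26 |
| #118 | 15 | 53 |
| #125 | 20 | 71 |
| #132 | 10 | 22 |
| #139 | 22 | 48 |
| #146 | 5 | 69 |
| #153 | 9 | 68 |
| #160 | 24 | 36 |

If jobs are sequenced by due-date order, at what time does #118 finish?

74

EDD (increasing due date): #132 #111 #160 #139 #118 #104 #153 #146 #125.
#132: 0→10
#111: 10→13
#160: 13→37
#139: 37→59
#118: 59→74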